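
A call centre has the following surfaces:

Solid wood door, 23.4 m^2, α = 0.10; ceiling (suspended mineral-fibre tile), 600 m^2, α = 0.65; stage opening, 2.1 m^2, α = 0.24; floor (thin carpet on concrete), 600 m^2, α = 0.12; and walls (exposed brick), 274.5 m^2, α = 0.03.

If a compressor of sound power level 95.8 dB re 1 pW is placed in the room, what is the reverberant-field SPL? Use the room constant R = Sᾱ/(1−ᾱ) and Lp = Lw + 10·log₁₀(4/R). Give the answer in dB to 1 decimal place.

Σ(Sᵢαᵢ) = 23.4×0.10 + 600×0.65 + 2.1×0.24 + 600×0.12 + 274.5×0.03 = 473.079; total area S = 1500.0 m^2.
ᾱ = 473.079/1500.0 = 0.3154; R = Sᾱ/(1−ᾱ) = 473.079/(1−0.3154) = 691.030 m^2.
Lp = Lw + 10 log₁₀(4/R) = 95.8 -22.37 = 73.4 dB.

73.4 dB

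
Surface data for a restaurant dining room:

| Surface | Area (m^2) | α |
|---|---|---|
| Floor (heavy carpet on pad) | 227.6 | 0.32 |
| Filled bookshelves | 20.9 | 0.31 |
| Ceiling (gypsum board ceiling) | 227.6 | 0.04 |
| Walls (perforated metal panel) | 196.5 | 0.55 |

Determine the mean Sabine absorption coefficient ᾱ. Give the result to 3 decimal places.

0.292

Total surface area S = 672.6 m^2.
A = 227.6·0.32 + 20.9·0.31 + 227.6·0.04 + 196.5·0.55 = 196.490 sabins.
ᾱ = 196.490 / 672.6 = 0.292.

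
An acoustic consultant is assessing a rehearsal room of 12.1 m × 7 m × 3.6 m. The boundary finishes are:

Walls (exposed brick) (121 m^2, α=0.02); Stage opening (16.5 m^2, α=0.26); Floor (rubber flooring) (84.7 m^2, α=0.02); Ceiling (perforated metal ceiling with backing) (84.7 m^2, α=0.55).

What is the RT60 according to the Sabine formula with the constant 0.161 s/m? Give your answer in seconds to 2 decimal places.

A = Σ Sᵢαᵢ = 121*0.02 + 16.5*0.26 + 84.7*0.02 + 84.7*0.55 = 54.989 sabins.
Volume V = 12.1 × 7 × 3.6 = 304.92 m³.
RT60 = 0.161 · V / A = 0.161 × 304.92 / 54.989 = 0.89 s.

0.89 s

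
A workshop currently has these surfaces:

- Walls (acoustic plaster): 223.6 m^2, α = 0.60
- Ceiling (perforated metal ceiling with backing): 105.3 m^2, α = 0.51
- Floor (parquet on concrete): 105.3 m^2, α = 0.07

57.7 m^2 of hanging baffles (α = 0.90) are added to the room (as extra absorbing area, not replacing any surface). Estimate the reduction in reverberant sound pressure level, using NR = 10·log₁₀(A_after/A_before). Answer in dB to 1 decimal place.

1.0 dB

A_before = Σ Sᵢαᵢ = 223.6·0.60 + 105.3·0.51 + 105.3·0.07 = 195.234 sabins.
Added absorption = 57.7 × 0.90 = 51.930 sabins.
A_after = 195.234 + 51.930 = 247.164 sabins.
Reduction = 10 log₁₀(A_after/A_before) = 10 log₁₀(1.2660) = 1.0 dB.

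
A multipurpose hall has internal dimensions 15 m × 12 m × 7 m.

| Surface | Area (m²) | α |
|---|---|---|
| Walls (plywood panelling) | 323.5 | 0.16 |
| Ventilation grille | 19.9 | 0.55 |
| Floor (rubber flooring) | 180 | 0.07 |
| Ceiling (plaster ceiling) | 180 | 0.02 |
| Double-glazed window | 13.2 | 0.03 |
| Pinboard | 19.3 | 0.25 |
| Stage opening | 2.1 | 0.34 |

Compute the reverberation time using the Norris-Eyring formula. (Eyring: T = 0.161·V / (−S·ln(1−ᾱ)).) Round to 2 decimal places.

Total surface area S = 323.5 + 19.9 + 180 + 180 + 13.2 + 19.3 + 2.1 = 738.0 m².
Σ(Sᵢαᵢ) = 323.5×0.16 + 19.9×0.55 + 180×0.07 + 180×0.02 + 13.2×0.03 + 19.3×0.25 + 2.1×0.34 = 84.840.
ᾱ = 84.840 / 738.0 = 0.1150.
−S·ln(1−ᾱ) = −738.0 × ln(1 − 0.1150) = 90.160.
V = 15 × 12 × 7 = 1260 m³.
T = 0.161·V/[−S·ln(1−ᾱ)] = 0.161·1260/90.160 = 2.25 s.

2.25 sec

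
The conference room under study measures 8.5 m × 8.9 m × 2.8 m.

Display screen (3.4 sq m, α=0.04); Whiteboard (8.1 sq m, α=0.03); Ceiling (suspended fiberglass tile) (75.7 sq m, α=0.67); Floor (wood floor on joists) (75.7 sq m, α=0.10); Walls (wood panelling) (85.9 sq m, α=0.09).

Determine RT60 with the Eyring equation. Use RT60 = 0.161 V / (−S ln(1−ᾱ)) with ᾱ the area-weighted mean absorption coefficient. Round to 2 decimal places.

S = Σ Sᵢ = 248.8 sq m.
Σ(Sᵢαᵢ) = 3.4·0.04 + 8.1·0.03 + 75.7·0.67 + 75.7·0.10 + 85.9·0.09 = 66.399.
ᾱ = 66.399 / 248.8 = 0.2669.
Eyring denominator: −S ln(1−ᾱ) = 77.246.
V = 8.5 × 8.9 × 2.8 = 211.82 m³.
RT60 = 0.161 × 211.82 / 77.246 = 0.44 s.

0.44 seconds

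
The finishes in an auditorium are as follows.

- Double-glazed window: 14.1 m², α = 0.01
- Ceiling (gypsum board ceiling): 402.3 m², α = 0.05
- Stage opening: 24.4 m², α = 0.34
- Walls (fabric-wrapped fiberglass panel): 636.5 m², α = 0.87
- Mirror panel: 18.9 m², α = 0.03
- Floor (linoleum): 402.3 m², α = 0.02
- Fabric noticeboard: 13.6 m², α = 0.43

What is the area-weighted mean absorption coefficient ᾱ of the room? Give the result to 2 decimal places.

0.39

Total surface area S = 1512.1 m².
A = 14.1*0.01 + 402.3*0.05 + 24.4*0.34 + 636.5*0.87 + 18.9*0.03 + 402.3*0.02 + 13.6*0.43 = 596.768 sabins.
ᾱ = A/S = 0.39.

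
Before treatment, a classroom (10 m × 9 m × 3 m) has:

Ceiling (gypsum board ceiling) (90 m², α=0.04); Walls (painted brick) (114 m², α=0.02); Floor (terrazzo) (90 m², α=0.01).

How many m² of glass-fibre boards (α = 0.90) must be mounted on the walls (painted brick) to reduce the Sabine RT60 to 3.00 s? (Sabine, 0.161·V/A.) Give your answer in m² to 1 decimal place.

8.8

Summing Sᵢαᵢ: 3.600 + 2.280 + 0.900 → A₁ = 6.780 sabins.
Required A₂ = 0.161·270/3.00 = 14.490 sabins.
Absorption to add: 14.490 − 6.780 = 7.710 sabins.
Net gain per m²: Δα = 0.90 − 0.02 = 0.88.
Panel area = 7.710 / 0.88 = 8.8 m².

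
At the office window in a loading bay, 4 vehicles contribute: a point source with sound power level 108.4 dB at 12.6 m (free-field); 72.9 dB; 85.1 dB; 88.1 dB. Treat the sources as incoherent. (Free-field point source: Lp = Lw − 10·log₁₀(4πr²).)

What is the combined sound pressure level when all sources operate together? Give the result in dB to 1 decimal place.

90.1 dB

Source at 12.6 m: Lp = 108.4 − 10·log₁₀(4π·12.6²) = 108.4 − 10·log₁₀(1995.037) = 75.4 dB.
Converting to relative power and adding: 10^(75.4/10) + 10^(72.9/10) + 10^(85.1/10) + 10^(88.1/10) = 1.023e+09.
Back to dB: 10·log₁₀ Σ = 90.1 dB.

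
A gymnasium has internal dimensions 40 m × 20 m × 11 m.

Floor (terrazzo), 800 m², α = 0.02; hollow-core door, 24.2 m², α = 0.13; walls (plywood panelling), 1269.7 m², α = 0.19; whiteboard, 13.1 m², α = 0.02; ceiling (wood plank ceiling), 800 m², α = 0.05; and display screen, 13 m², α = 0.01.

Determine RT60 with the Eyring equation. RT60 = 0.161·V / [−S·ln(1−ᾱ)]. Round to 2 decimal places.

4.46 s

Total surface area S = 800 + 24.2 + 1269.7 + 13.1 + 800 + 13 = 2920.0 m².
Absorption A = 800·0.02 + 24.2·0.13 + 1269.7·0.19 + 13.1·0.02 + 800·0.05 + 13·0.01 = 300.781 sabins.
ᾱ = 300.781 / 2920.0 = 0.1030.
−S·ln(1−ᾱ) = −2920.0 × ln(1 − 0.1030) = 317.402.
V = 40 × 20 × 11 = 8800 m³.
RT60 = 0.161 × 8800 / 317.402 = 4.46 s.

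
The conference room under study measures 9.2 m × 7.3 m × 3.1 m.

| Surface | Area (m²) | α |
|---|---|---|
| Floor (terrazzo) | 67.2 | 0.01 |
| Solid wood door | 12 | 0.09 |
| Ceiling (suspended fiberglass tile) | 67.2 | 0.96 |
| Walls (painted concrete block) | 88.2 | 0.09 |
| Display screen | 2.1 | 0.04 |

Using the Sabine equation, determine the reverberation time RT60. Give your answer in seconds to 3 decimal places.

A = Σ Sᵢαᵢ = 67.2*0.01 + 12*0.09 + 67.2*0.96 + 88.2*0.09 + 2.1*0.04 = 74.286 sabins.
V = 9.2·7.3·3.1 = 208.196 m³.
T = 0.161 V/A = 0.161·208.196/74.286 = 0.451 s.

0.451 s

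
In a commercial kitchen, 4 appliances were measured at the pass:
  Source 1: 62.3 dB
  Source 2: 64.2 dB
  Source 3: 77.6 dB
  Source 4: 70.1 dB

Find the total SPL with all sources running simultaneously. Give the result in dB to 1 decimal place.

Converting to relative power and adding: 10^(62.3/10) + 10^(64.2/10) + 10^(77.6/10) + 10^(70.1/10) = 7.211e+07.
Combined level = 10 log₁₀(7.211e+07) = 78.6 dB.

78.6 dB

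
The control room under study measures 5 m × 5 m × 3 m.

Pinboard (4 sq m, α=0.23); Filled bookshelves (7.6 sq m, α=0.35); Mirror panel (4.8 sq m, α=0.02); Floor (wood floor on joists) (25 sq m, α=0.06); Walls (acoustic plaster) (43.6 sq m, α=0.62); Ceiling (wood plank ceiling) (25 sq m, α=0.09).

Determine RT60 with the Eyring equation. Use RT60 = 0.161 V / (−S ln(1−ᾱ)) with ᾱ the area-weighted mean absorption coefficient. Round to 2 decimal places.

Total surface area S = 4 + 7.6 + 4.8 + 25 + 43.6 + 25 = 110.0 sq m.
Absorption A = 4×0.23 + 7.6×0.35 + 4.8×0.02 + 25×0.06 + 43.6×0.62 + 25×0.09 = 34.458 sabins.
ᾱ = 34.458 / 110.0 = 0.3133.
−S·ln(1−ᾱ) = −110.0 × ln(1 − 0.3133) = 41.344.
V = 5 × 5 × 3 = 75 m³.
RT60 = 0.161 × 75 / 41.344 = 0.29 s.

0.29 sec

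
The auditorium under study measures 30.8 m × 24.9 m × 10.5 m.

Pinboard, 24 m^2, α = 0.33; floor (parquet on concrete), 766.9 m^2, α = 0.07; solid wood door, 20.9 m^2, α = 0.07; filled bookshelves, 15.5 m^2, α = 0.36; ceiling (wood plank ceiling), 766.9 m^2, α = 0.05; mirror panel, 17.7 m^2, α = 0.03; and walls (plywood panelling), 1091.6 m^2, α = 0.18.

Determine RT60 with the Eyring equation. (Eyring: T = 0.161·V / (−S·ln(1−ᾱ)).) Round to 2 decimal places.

4.02 seconds

S = Σ Sᵢ = 2703.5 m^2.
Σ(Sᵢαᵢ) = 24×0.33 + 766.9×0.07 + 20.9×0.07 + 15.5×0.36 + 766.9×0.05 + 17.7×0.03 + 1091.6×0.18 = 304.010.
Mean coefficient ᾱ = A/S = 0.1125.
Eyring denominator: −S ln(1−ᾱ) = 322.654.
V = 30.8 × 24.9 × 10.5 = 8052.66 m³.
T = 0.161·V/[−S·ln(1−ᾱ)] = 0.161·8052.66/322.654 = 4.02 s.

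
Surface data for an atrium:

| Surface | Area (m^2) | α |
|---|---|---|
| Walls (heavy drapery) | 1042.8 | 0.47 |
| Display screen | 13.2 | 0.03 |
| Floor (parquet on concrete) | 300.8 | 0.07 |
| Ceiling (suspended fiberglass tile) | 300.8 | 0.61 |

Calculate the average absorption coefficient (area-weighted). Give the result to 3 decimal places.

0.419

S = Σ Sᵢ = 1042.8 + 13.2 + 300.8 + 300.8 = 1657.6 m^2.
Σ(Sᵢαᵢ) = 1042.8*0.47 + 13.2*0.03 + 300.8*0.07 + 300.8*0.61 = 695.056.
ᾱ = 695.056 / 1657.6 = 0.419.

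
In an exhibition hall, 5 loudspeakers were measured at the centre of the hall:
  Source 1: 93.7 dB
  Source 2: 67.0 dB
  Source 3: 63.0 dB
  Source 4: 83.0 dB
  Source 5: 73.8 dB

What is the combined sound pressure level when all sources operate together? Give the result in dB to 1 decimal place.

Converting to relative power and adding: 10^(93.7/10) + 10^(67.0/10) + 10^(63.0/10) + 10^(83.0/10) + 10^(73.8/10) = 2.575e+09.
Back to dB: 10·log₁₀ Σ = 94.1 dB.

94.1 dB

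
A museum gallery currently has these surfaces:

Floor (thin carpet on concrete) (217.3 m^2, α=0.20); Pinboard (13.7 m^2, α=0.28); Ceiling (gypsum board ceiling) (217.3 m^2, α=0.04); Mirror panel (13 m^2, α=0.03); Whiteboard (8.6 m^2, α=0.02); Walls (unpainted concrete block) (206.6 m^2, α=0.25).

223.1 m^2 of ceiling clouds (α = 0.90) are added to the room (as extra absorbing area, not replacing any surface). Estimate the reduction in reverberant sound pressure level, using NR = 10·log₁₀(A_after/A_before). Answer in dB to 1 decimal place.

A_before = Σ Sᵢαᵢ = 217.3·0.20 + 13.7·0.28 + 217.3·0.04 + 13·0.03 + 8.6·0.02 + 206.6·0.25 = 108.200 sabins.
Treatment contributes 223.1·0.90 = 200.790 sabins.
A_after = 108.200 + 200.790 = 308.990 sabins.
Reduction = 10 log₁₀(A_after/A_before) = 10 log₁₀(2.8557) = 4.6 dB.

4.6 dB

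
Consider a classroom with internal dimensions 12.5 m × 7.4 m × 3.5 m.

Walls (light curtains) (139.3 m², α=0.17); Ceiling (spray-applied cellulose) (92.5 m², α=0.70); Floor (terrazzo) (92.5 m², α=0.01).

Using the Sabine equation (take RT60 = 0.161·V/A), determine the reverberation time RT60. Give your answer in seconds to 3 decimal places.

Summing Sᵢαᵢ: 23.681 + 64.750 + 0.925 → A = 89.356 sabins.
Volume V = 12.5 × 7.4 × 3.5 = 323.75 m³.
Sabine: RT60 = 0.161 × 323.75 / 89.356 = 0.583 s.

0.583 seconds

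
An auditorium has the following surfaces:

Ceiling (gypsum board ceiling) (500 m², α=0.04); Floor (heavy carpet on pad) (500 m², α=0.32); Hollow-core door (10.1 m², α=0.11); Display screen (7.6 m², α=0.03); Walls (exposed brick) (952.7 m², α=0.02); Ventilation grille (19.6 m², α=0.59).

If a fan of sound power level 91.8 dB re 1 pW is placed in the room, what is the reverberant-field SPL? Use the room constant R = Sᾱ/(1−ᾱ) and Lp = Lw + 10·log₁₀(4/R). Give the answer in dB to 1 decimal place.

Σ(Sᵢαᵢ) = 500·0.04 + 500·0.32 + 10.1·0.11 + 7.6·0.03 + 952.7·0.02 + 19.6·0.59 = 211.957; total area S = 1990.0 m².
ᾱ = 211.957/1990.0 = 0.1065; R = Sᾱ/(1−ᾱ) = 211.957/(1−0.1065) = 237.221 m².
Lp = 91.8 + 10·log₁₀(4/237.221) = 91.8 + (-17.73) = 74.1 dB.

74.1 dB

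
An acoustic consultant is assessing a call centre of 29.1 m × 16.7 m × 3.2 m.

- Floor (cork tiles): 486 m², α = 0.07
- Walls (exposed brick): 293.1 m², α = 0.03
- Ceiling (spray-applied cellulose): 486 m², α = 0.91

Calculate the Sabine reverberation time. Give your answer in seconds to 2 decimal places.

A = Σ Sᵢαᵢ = 486*0.07 + 293.1*0.03 + 486*0.91 = 485.073 sabins.
Volume V = 29.1 × 16.7 × 3.2 = 1555.104 m³.
T = 0.161 V/A = 0.161·1555.104/485.073 = 0.52 s.

0.52 seconds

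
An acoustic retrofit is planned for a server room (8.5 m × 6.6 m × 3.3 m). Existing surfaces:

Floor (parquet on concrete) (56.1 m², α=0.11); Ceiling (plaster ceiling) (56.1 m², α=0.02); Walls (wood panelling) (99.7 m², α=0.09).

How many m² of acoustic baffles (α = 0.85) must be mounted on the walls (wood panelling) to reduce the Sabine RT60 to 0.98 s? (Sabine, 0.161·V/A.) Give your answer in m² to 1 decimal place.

Summing Sᵢαᵢ: 6.171 + 1.122 + 8.973 → A₁ = 16.266 sabins.
Required A₂ = 0.161·185.13/0.98 = 30.414 sabins.
ΔA needed = 30.414 − 16.266 = 14.148 sabins.
Net gain per m²: Δα = 0.85 − 0.09 = 0.76.
Panel area = 14.148 / 0.76 = 18.6 m².

18.6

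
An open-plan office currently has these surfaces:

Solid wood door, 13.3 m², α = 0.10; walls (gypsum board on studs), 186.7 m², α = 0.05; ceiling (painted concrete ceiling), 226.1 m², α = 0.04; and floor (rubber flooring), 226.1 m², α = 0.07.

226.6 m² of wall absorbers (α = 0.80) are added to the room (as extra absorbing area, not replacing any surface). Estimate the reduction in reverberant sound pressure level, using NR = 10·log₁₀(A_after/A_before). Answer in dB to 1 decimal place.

7.9 dB

Equivalent absorption area: A_before = 13.3·0.10 + 186.7·0.05 + 226.1·0.04 + 226.1·0.07 = 35.536 m².
Treatment contributes 226.6·0.80 = 181.280 sabins.
A_after = 35.536 + 181.280 = 216.816 sabins.
NR = 10·log₁₀(216.816/35.536) = 7.9 dB.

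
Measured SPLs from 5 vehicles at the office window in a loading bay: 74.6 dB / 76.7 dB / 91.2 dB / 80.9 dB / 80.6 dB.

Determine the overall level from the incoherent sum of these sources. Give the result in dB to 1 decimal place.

Sum in the linear (power) domain: Σ 10^(Lᵢ/10) = 10^(74.6/10) + 10^(76.7/10) + 10^(91.2/10) + 10^(80.9/10) + 10^(80.6/10) = 1.632e+09.
L_total = 10·log₁₀(1.632e+09) = 92.1 dB.

92.1 dB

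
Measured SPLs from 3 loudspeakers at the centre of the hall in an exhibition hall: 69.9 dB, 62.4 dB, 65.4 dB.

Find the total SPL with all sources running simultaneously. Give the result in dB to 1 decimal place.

71.8 dB

Sum in the linear (power) domain: Σ 10^(Lᵢ/10) = 10^(69.9/10) + 10^(62.4/10) + 10^(65.4/10) = 1.498e+07.
Back to dB: 10·log₁₀ Σ = 71.8 dB.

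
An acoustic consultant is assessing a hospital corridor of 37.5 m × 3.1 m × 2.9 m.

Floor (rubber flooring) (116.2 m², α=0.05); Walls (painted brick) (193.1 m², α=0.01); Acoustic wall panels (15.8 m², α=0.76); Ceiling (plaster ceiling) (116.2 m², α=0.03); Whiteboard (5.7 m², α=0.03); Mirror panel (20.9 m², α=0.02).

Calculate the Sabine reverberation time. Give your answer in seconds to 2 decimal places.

Total absorption A = 116.2*0.05 + 193.1*0.01 + 15.8*0.76 + 116.2*0.03 + 5.7*0.03 + 20.9*0.02
  = 5.810 + 1.931 + 12.008 + 3.486 + 0.171 + 0.418 = 23.824 m² sabins.
V = 37.5·3.1·2.9 = 337.125 m³.
Sabine: RT60 = 0.161 × 337.125 / 23.824 = 2.28 s.

2.28 s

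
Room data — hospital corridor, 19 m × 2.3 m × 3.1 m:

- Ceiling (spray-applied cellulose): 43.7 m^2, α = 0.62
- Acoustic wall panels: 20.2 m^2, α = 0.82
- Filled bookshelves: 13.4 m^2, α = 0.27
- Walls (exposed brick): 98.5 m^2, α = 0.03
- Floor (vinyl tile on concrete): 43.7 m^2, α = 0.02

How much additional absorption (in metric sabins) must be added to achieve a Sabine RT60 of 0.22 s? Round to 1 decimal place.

Summing Sᵢαᵢ: 27.094 + 16.564 + 3.618 + 2.955 + 0.874 → A₁ = 51.105 sabins.
V = 135.47 m³. Required absorption A₂ = 0.161 × 135.47 / 0.22 = 99.139 sabins.
Additional absorption ΔA = 99.139 − 51.105 = 48.0 sabins.

48.0 sabins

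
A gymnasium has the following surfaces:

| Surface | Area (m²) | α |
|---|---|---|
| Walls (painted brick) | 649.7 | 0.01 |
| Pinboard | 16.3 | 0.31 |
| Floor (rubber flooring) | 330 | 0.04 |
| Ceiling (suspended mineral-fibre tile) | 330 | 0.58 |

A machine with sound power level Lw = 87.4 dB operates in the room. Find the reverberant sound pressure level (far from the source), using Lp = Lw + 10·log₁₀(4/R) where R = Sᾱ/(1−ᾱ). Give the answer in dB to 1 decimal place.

Σ(Sᵢαᵢ) = 649.7·0.01 + 16.3·0.31 + 330·0.04 + 330·0.58 = 216.150; total area S = 1326.0 m².
ᾱ = 0.1630, so room constant R = A/(1−ᾱ) = 258.244 m².
Lp = Lw + 10 log₁₀(4/R) = 87.4 -18.10 = 69.3 dB.

69.3 dB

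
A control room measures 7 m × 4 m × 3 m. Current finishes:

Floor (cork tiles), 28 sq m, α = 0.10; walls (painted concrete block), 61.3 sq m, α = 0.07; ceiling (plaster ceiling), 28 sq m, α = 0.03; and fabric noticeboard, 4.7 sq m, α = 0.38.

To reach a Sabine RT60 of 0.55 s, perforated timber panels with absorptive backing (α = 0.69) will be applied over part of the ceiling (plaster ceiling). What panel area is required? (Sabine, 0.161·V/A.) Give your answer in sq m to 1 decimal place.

Total absorption A₁ = 28*0.10 + 61.3*0.07 + 28*0.03 + 4.7*0.38
  = 2.800 + 4.291 + 0.840 + 1.786 = 9.717 sq m sabins.
V = 84 m³. Target absorption A₂ = 0.161 × 84 / 0.55 = 24.589 sabins.
Absorption to add: 24.589 − 9.717 = 14.872 sabins.
Net gain per sq m: Δα = 0.69 − 0.03 = 0.66.
Panel area = 14.872 / 0.66 = 22.5 sq m.

22.5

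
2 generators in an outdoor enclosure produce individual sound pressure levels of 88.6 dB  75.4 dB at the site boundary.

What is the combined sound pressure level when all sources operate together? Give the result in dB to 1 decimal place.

88.8 dB

Σ 10^(Lᵢ/10) = 7.591e+08.
L_total = 10·log₁₀(7.591e+08) = 88.8 dB.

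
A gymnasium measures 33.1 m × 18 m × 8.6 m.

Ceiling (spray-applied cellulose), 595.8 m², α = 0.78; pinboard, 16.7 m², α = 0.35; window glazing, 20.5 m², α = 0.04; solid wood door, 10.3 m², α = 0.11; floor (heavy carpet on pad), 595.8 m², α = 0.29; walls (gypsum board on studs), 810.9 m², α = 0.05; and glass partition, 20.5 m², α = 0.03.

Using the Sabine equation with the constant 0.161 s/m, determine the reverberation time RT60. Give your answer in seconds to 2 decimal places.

1.20 seconds

A = Σ Sᵢαᵢ = 595.8*0.78 + 16.7*0.35 + 20.5*0.04 + 10.3*0.11 + 595.8*0.29 + 810.9*0.05 + 20.5*0.03 = 686.464 sabins.
Room volume: 5123.88 m³.
Sabine: RT60 = 0.161 × 5123.88 / 686.464 = 1.20 s.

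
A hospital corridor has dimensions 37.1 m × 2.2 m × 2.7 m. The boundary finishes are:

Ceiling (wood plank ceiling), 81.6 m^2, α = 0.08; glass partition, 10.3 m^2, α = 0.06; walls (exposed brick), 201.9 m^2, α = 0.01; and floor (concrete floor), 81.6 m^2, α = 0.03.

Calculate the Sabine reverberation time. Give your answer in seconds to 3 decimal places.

3.055 sec

Summing Sᵢαᵢ: 6.528 + 0.618 + 2.019 + 2.448 → A = 11.613 sabins.
Room volume: 220.374 m³.
RT60 = 0.161 · V / A = 0.161 × 220.374 / 11.613 = 3.055 s.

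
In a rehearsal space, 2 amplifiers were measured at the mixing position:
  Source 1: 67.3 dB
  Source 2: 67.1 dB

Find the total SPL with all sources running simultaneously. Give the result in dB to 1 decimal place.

70.2 dB

Sum in the linear (power) domain: Σ 10^(Lᵢ/10) = 10^(67.3/10) + 10^(67.1/10) = 1.05e+07.
L_total = 10·log₁₀(1.05e+07) = 70.2 dB.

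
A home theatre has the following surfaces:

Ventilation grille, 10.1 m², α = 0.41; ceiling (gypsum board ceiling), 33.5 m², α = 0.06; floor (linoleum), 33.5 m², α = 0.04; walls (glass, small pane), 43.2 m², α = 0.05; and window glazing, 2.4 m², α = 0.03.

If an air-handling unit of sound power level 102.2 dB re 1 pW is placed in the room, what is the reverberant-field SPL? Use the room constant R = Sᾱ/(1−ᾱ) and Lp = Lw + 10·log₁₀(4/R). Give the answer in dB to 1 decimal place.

Σ(Sᵢαᵢ) = 10.1·0.41 + 33.5·0.06 + 33.5·0.04 + 43.2·0.05 + 2.4·0.03 = 9.723; total area S = 122.7 m².
ᾱ = 0.0792, so room constant R = A/(1−ᾱ) = 10.559 m².
Lp = Lw + 10 log₁₀(4/R) = 102.2 -4.22 = 98.0 dB.

98.0 dB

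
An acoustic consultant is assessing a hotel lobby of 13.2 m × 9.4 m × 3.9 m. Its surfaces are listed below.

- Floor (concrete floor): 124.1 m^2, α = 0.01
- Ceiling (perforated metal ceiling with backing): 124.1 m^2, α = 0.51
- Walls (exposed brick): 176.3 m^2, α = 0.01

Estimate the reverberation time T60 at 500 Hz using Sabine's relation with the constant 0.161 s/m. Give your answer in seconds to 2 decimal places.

1.18 s

A = Σ Sᵢαᵢ = 124.1*0.01 + 124.1*0.51 + 176.3*0.01 = 66.295 sabins.
Room volume: 483.912 m³.
Sabine: RT60 = 0.161 × 483.912 / 66.295 = 1.18 s.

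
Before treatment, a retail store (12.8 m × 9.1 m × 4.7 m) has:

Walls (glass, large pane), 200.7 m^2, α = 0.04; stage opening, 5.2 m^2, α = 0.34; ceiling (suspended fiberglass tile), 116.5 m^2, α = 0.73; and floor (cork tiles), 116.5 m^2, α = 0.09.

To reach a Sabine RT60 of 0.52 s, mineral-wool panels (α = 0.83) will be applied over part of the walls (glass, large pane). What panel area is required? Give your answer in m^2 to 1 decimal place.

Total absorption A₁ = 200.7·0.04 + 5.2·0.34 + 116.5·0.73 + 116.5·0.09
  = 8.028 + 1.768 + 85.045 + 10.485 = 105.326 m^2 sabins.
Required A₂ = 0.161·547.456/0.52 = 169.501 sabins.
Absorption to add: 169.501 − 105.326 = 64.175 sabins.
Net gain per m^2: Δα = 0.83 − 0.04 = 0.79.
Panel area = 64.175 / 0.79 = 81.2 m^2.

81.2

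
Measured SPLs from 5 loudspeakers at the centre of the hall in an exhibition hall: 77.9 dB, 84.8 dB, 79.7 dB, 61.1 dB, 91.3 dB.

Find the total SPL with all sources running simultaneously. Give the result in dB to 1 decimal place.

Converting to relative power and adding: 10^(77.9/10) + 10^(84.8/10) + 10^(79.7/10) + 10^(61.1/10) + 10^(91.3/10) = 1.807e+09.
Back to dB: 10·log₁₀ Σ = 92.6 dB.

92.6 dB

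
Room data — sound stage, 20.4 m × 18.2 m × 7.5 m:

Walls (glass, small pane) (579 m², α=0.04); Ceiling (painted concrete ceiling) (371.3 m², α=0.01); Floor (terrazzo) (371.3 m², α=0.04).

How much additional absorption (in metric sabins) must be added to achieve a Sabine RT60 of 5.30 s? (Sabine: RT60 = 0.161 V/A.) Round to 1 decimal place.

A₁ = Σ Sᵢαᵢ = 579·0.04 + 371.3·0.01 + 371.3·0.04 = 41.725 sabins.
For T = 5.30 s, need A₂ = 0.161·V/T = 0.161·2784.6/5.30 = 84.589 sabins.
Shortfall: 84.589 − 41.725 = 42.9 sabins.

42.9 sabins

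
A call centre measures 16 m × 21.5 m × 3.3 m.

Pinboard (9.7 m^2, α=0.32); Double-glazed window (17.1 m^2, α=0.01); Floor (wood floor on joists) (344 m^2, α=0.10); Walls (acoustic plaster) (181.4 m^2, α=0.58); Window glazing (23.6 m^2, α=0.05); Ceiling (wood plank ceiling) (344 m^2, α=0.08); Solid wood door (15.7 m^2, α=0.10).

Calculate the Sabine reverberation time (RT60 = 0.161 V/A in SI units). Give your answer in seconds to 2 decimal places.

1.06 sec

A = Σ Sᵢαᵢ = 9.7×0.32 + 17.1×0.01 + 344×0.10 + 181.4×0.58 + 23.6×0.05 + 344×0.08 + 15.7×0.10 = 173.157 sabins.
Room volume: 1135.2 m³.
RT60 = 0.161 · V / A = 0.161 × 1135.2 / 173.157 = 1.06 s.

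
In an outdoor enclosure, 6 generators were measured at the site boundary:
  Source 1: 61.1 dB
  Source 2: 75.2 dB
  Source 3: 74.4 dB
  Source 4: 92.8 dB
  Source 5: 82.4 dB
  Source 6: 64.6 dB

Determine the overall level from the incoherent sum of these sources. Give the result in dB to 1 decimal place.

93.3 dB

Sum in the linear (power) domain: Σ 10^(Lᵢ/10) = 10^(61.1/10) + 10^(75.2/10) + 10^(74.4/10) + 10^(92.8/10) + 10^(82.4/10) + 10^(64.6/10) = 2.144e+09.
L_total = 10·log₁₀(2.144e+09) = 93.3 dB.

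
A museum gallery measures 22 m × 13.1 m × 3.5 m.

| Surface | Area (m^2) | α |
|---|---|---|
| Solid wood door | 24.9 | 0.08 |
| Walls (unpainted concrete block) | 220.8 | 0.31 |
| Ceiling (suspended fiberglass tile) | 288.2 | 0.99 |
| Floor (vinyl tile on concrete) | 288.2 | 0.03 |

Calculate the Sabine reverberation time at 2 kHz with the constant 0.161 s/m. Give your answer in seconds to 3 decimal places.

0.446 sec

Summing Sᵢαᵢ: 1.992 + 68.448 + 285.318 + 8.646 → A = 364.404 sabins.
Room volume: 1008.7 m³.
RT60 = 0.161 · V / A = 0.161 × 1008.7 / 364.404 = 0.446 s.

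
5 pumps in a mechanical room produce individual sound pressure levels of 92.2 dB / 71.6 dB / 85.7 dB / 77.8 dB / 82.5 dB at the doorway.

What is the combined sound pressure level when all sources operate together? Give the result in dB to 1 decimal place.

93.6 dB

Converting to relative power and adding: 10^(92.2/10) + 10^(71.6/10) + 10^(85.7/10) + 10^(77.8/10) + 10^(82.5/10) = 2.284e+09.
Back to dB: 10·log₁₀ Σ = 93.6 dB.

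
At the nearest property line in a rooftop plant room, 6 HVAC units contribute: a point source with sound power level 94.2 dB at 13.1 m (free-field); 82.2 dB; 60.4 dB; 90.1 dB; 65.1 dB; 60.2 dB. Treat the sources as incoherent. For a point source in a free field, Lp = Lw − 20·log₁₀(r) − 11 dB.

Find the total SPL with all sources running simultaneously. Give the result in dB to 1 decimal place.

90.8 dB

Source at 13.1 m: Lp = 94.2 − 20·log₁₀(13.1) − 11 = 60.9 dB.
Sum in the linear (power) domain: Σ 10^(Lᵢ/10) = 10^(60.9/10) + 10^(82.2/10) + 10^(60.4/10) + 10^(90.1/10) + 10^(65.1/10) + 10^(60.2/10) = 1.196e+09.
L_total = 10·log₁₀(1.196e+09) = 90.8 dB.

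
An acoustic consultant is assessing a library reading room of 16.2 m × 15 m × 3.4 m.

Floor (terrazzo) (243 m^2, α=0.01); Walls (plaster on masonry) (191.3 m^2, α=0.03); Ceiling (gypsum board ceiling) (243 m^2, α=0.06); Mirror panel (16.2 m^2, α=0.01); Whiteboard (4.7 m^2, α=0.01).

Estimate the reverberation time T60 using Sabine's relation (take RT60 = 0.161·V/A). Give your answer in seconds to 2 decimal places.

A = Σ Sᵢαᵢ = 243×0.01 + 191.3×0.03 + 243×0.06 + 16.2×0.01 + 4.7×0.01 = 22.958 sabins.
Room volume: 826.2 m³.
RT60 = 0.161 · V / A = 0.161 × 826.2 / 22.958 = 5.79 s.

5.79 s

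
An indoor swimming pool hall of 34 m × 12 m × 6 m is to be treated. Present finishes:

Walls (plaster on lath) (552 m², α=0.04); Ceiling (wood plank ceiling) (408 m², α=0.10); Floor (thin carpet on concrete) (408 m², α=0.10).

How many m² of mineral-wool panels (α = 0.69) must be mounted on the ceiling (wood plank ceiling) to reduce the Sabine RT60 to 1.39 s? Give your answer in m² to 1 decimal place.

A₁ = Σ Sᵢαᵢ = 552·0.04 + 408·0.10 + 408·0.10 = 103.680 sabins.
Required A₂ = 0.161·2448/1.39 = 283.545 sabins.
Absorption to add: 283.545 − 103.680 = 179.865 sabins.
Net gain per m²: Δα = 0.69 − 0.10 = 0.59.
Panel area = 179.865 / 0.59 = 304.9 m².

304.9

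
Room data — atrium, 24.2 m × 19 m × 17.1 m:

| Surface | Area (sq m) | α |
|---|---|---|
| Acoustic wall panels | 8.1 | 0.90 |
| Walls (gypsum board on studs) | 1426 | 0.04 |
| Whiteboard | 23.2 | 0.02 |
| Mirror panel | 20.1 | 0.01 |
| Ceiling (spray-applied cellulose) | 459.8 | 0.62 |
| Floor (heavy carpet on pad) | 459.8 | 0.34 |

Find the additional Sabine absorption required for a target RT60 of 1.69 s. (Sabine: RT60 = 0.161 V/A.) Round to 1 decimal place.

Equivalent absorption area: A₁ = 8.1×0.90 + 1426×0.04 + 23.2×0.02 + 20.1×0.01 + 459.8×0.62 + 459.8×0.34 = 506.403 sq m.
Target A₂ = 0.161·7862.58/1.69 = 749.039 sabins (V = 7862.58 m³).
Additional absorption ΔA = 749.039 − 506.403 = 242.6 sabins.

242.6 sabins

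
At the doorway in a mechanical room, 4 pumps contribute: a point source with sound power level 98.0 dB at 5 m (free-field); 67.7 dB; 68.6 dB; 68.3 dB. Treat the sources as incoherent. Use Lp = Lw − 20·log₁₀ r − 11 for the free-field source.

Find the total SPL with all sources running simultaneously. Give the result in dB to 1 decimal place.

Source at 5 m: Lp = 98.0 − 20·log₁₀(5) − 11 = 73.0 dB.
Σ 10^(Lᵢ/10) = 3.985e+07.
Combined level = 10 log₁₀(3.985e+07) = 76.0 dB.

76.0 dB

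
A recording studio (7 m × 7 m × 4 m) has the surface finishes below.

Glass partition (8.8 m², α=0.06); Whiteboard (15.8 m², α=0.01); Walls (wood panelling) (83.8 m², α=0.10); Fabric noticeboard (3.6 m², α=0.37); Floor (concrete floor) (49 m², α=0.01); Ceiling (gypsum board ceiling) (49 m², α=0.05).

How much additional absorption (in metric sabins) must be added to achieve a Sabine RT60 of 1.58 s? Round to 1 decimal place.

6.6 sabins

Summing Sᵢαᵢ: 0.528 + 0.158 + 8.380 + 1.332 + 0.490 + 2.450 → A₁ = 13.338 sabins.
Target A₂ = 0.161·196/1.58 = 19.972 sabins (V = 196 m³).
Additional absorption ΔA = 19.972 − 13.338 = 6.6 sabins.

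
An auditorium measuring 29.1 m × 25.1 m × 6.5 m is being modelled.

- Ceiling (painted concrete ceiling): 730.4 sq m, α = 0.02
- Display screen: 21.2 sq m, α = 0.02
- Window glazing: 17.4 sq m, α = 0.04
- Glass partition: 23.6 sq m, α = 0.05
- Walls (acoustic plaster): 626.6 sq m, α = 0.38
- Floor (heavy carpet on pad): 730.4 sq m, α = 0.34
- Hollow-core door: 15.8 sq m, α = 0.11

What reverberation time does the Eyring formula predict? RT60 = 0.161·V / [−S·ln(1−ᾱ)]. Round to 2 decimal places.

S = Σ Sᵢ = 2165.4 sq m.
Absorption A = 730.4×0.02 + 21.2×0.02 + 17.4×0.04 + 23.6×0.05 + 626.6×0.38 + 730.4×0.34 + 15.8×0.11 = 505.090 sabins.
ᾱ = 505.090 / 2165.4 = 0.2333.
Eyring denominator: −S ln(1−ᾱ) = 575.259.
V = 29.1 × 25.1 × 6.5 = 4747.665 m³.
T = 0.161·V/[−S·ln(1−ᾱ)] = 0.161·4747.665/575.259 = 1.33 s.

1.33 sec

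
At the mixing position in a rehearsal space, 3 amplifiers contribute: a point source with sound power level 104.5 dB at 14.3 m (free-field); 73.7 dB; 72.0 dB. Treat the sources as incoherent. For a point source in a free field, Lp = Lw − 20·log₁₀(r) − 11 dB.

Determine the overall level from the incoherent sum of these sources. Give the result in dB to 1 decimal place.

Source at 14.3 m: Lp = 104.5 − 20·log₁₀(14.3) − 11 = 70.4 dB.
Sum in the linear (power) domain: Σ 10^(Lᵢ/10) = 10^(70.4/10) + 10^(73.7/10) + 10^(72.0/10) = 5.026e+07.
L_total = 10·log₁₀(5.026e+07) = 77.0 dB.

77.0 dB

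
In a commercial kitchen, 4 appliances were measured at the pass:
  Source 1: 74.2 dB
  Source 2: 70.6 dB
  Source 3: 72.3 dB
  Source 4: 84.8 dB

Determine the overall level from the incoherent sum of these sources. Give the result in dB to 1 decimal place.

85.5 dB

Σ 10^(Lᵢ/10) = 3.568e+08.
Combined level = 10 log₁₀(3.568e+08) = 85.5 dB.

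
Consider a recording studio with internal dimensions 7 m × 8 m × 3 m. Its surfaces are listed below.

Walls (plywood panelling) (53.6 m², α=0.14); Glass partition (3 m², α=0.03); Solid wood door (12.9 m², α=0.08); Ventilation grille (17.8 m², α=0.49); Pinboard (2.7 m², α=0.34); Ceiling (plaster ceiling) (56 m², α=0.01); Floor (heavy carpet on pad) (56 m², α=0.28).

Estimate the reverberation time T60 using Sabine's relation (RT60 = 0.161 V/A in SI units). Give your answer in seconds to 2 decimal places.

0.78 seconds

Total absorption A = 53.6×0.14 + 3×0.03 + 12.9×0.08 + 17.8×0.49 + 2.7×0.34 + 56×0.01 + 56×0.28
  = 7.504 + 0.090 + 1.032 + 8.722 + 0.918 + 0.560 + 15.680 = 34.506 m² sabins.
Volume V = 7 × 8 × 3 = 168 m³.
Sabine: RT60 = 0.161 × 168 / 34.506 = 0.78 s.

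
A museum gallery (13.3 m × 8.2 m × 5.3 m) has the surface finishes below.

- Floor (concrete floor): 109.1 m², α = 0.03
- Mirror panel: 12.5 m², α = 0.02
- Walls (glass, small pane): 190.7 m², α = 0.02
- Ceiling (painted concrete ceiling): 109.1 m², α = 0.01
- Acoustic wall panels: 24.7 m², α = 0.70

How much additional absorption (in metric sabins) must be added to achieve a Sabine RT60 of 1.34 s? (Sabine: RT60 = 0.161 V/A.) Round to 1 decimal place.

A₁ = Σ Sᵢαᵢ = 109.1×0.03 + 12.5×0.02 + 190.7×0.02 + 109.1×0.01 + 24.7×0.70 = 25.718 sabins.
Target A₂ = 0.161·578.018/1.34 = 69.448 sabins (V = 578.018 m³).
ΔA = A₂ − A₁ = 69.448 − 25.718 = 43.7 sabins.

43.7 sabins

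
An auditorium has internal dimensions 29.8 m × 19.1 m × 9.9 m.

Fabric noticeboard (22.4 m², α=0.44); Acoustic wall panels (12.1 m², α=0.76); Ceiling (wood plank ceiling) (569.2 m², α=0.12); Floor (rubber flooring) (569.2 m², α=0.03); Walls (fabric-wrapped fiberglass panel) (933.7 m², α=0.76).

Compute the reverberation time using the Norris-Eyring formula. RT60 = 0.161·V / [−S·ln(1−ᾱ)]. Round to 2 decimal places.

0.88 s

Total surface area S = 22.4 + 12.1 + 569.2 + 569.2 + 933.7 = 2106.6 m².
Absorption A = 22.4×0.44 + 12.1×0.76 + 569.2×0.12 + 569.2×0.03 + 933.7×0.76 = 814.044 sabins.
ᾱ = 814.044 / 2106.6 = 0.3864.
−S·ln(1−ᾱ) = −2106.6 × ln(1 − 0.3864) = 1028.889.
V = 29.8 × 19.1 × 9.9 = 5634.882 m³.
T = 0.161·V/[−S·ln(1−ᾱ)] = 0.161·5634.882/1028.889 = 0.88 s.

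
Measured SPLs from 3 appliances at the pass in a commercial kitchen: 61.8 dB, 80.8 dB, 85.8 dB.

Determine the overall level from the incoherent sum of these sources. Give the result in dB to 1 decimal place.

87.0 dB

Sum in the linear (power) domain: Σ 10^(Lᵢ/10) = 10^(61.8/10) + 10^(80.8/10) + 10^(85.8/10) = 5.019e+08.
L_total = 10·log₁₀(5.019e+08) = 87.0 dB.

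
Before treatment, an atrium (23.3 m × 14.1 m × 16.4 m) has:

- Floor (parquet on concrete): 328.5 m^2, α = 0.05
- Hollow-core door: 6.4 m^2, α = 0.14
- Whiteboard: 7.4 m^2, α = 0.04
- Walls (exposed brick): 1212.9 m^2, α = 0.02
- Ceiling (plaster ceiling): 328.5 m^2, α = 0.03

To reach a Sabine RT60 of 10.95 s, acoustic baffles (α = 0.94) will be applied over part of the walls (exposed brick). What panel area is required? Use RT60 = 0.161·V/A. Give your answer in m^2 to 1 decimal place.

Total absorption A₁ = 328.5×0.05 + 6.4×0.14 + 7.4×0.04 + 1212.9×0.02 + 328.5×0.03
  = 16.425 + 0.896 + 0.296 + 24.258 + 9.855 = 51.730 m^2 sabins.
Required A₂ = 0.161·5387.892/10.95 = 79.219 sabins.
ΔA needed = 79.219 − 51.730 = 27.489 sabins.
Each m^2 of panel replacing the walls (exposed brick) adds (0.94 − 0.02) = 0.92 sabins.
Area = ΔA/Δα = 27.489/0.92 = 29.9 m^2.

29.9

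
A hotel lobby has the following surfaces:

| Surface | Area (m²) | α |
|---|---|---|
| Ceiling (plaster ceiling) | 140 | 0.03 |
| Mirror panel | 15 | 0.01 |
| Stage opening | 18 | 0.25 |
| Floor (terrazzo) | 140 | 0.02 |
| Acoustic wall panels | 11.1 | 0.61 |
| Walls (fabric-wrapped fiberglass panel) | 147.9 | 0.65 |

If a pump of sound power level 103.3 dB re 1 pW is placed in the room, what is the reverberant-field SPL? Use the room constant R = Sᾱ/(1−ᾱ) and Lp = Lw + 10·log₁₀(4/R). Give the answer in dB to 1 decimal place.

87.5 dB

A = 114.556 sabins; S = 472.0 m².
ᾱ = 0.2427, so room constant R = A/(1−ᾱ) = 151.269 m².
Lp = Lw + 10 log₁₀(4/R) = 103.3 -15.78 = 87.5 dB.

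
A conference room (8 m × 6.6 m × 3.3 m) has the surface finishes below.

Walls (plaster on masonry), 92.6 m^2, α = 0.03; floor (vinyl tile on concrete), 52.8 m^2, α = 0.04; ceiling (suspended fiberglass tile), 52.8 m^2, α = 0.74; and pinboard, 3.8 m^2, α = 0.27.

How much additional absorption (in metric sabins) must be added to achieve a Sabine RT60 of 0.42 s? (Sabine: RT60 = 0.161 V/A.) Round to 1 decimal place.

21.8 sabins

Equivalent absorption area: A₁ = 92.6*0.03 + 52.8*0.04 + 52.8*0.74 + 3.8*0.27 = 44.988 m^2.
For T = 0.42 s, need A₂ = 0.161·V/T = 0.161·174.24/0.42 = 66.792 sabins.
ΔA = A₂ − A₁ = 66.792 − 44.988 = 21.8 sabins.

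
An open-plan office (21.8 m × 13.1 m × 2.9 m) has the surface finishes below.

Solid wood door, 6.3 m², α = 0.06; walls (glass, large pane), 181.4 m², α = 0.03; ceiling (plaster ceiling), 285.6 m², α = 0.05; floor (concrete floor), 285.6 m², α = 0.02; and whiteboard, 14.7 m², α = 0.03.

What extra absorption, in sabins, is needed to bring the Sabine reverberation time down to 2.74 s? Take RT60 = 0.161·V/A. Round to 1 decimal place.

22.4 sabins

A₁ = Σ Sᵢαᵢ = 6.3·0.06 + 181.4·0.03 + 285.6·0.05 + 285.6·0.02 + 14.7·0.03 = 26.253 sabins.
Target A₂ = 0.161·828.182/2.74 = 48.663 sabins (V = 828.182 m³).
Shortfall: 48.663 − 26.253 = 22.4 sabins.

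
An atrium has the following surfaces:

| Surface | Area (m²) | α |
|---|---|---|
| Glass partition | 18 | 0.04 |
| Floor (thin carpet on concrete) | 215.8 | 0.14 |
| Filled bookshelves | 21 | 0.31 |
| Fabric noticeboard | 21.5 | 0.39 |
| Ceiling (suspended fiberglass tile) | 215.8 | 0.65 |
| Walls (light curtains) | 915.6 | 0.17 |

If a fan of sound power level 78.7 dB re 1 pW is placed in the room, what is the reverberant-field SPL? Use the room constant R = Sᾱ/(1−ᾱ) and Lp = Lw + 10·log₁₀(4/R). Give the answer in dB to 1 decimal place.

58.2 dB

A = 341.749 sabins; S = 1407.7 m².
ᾱ = 341.749/1407.7 = 0.2428; R = Sᾱ/(1−ᾱ) = 341.749/(1−0.2428) = 451.333 m².
Lp = Lw + 10 log₁₀(4/R) = 78.7 -20.52 = 58.2 dB.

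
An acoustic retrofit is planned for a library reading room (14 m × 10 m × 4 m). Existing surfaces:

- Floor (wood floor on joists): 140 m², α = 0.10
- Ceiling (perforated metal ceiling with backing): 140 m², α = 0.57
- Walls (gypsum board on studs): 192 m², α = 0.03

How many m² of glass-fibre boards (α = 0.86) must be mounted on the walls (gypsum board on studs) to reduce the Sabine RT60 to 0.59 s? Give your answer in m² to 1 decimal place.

Total absorption A₁ = 140*0.10 + 140*0.57 + 192*0.03
  = 14.000 + 79.800 + 5.760 = 99.560 m² sabins.
V = 560 m³. Target absorption A₂ = 0.161 × 560 / 0.59 = 152.814 sabins.
ΔA needed = 152.814 − 99.560 = 53.254 sabins.
Each m² of panel replacing the walls (gypsum board on studs) adds (0.86 − 0.03) = 0.83 sabins.
Panel area = 53.254 / 0.83 = 64.2 m².

64.2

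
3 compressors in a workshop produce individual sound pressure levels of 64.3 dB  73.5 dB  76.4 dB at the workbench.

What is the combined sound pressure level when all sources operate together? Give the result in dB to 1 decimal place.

Sum in the linear (power) domain: Σ 10^(Lᵢ/10) = 10^(64.3/10) + 10^(73.5/10) + 10^(76.4/10) = 6.873e+07.
L_total = 10·log₁₀(6.873e+07) = 78.4 dB.

78.4 dB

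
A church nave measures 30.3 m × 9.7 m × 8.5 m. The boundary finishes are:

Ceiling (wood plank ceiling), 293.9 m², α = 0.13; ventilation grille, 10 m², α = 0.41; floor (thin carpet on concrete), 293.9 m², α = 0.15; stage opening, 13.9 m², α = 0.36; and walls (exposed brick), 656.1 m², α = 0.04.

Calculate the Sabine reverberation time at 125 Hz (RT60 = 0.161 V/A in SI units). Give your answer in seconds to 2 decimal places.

3.42 seconds

A = Σ Sᵢαᵢ = 293.9*0.13 + 10*0.41 + 293.9*0.15 + 13.9*0.36 + 656.1*0.04 = 117.640 sabins.
Volume V = 30.3 × 9.7 × 8.5 = 2498.235 m³.
T = 0.161 V/A = 0.161·2498.235/117.640 = 3.42 s.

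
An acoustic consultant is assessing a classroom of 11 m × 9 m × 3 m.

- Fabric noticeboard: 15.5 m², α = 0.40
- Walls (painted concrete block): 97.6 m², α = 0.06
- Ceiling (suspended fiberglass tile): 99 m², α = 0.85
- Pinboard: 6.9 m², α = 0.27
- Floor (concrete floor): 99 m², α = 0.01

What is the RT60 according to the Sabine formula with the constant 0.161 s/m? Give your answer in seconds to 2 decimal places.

0.48 s

Summing Sᵢαᵢ: 6.200 + 5.856 + 84.150 + 1.863 + 0.990 → A = 99.059 sabins.
V = 11·9·3 = 297 m³.
RT60 = 0.161 · V / A = 0.161 × 297 / 99.059 = 0.48 s.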